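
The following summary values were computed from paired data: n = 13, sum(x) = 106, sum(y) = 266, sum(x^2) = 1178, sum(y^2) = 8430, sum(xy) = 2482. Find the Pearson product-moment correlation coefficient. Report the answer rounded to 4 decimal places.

0.3234

S_xy = nΣxy − ΣxΣy = 13·2482 − 106·266 = 32266 − 28196 = 4070
S_xx = nΣx² − (Σx)² = 13·1178 − 106² = 15314 − 11236 = 4078
S_yy = nΣy² − (Σy)² = 13·8430 − 266² = 109590 − 70756 = 38834
r = S_xy / √(S_xx·S_yy) = 4070 / √(4078·38834) = 4070 / √158365052 = 4070 / 12584.3177 = 0.3234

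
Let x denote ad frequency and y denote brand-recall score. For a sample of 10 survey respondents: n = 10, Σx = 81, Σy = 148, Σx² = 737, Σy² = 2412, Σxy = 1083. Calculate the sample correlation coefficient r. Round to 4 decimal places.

-0.8649

S_xy = nΣxy − ΣxΣy = 10·1083 − 81·148 = 10830 − 11988 = -1158
S_xx = nΣx² − (Σx)² = 10·737 − 81² = 7370 − 6561 = 809
S_yy = nΣy² − (Σy)² = 10·2412 − 148² = 24120 − 21904 = 2216
r = S_xy / √(S_xx·S_yy) = -1158 / √(809·2216) = -1158 / √1792744 = -1158 / 1338.9339 = -0.8649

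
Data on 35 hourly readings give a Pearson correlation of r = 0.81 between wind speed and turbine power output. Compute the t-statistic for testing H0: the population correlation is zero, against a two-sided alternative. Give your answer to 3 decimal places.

7.935

t = r·√(n−2) / √(1−r²) with r = 0.81, n = 35
  = 0.81·√33 / √(1 − 0.6561)
  = 0.81·5.744563 / 0.586430
  = 4.653096 / 0.586430 = 7.935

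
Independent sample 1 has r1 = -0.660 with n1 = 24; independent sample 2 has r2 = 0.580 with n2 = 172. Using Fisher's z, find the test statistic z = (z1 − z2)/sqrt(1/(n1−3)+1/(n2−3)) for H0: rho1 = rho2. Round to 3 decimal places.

z1 = atanh(-0.660) = -0.792814,  z2 = atanh(0.580) = 0.662463
SE = √(1/(n1−3) + 1/(n2−3)) = √(1/21 + 1/169) = √(0.0476190 + 0.0059172) = √0.0535362 = 0.231379
z = (z1 − z2)/SE = (-0.792814 − 0.662463) / 0.231379 = -1.455277 / 0.231379 = -6.290

-6.290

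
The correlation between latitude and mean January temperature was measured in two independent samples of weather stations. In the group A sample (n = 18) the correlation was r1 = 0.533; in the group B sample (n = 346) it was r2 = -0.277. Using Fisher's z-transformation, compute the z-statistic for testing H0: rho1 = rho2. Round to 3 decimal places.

3.331

z1 = atanh(0.533) = 0.594326,  z2 = atanh(-0.277) = -0.284430
SE = √(1/(n1−3) + 1/(n2−3)) = √(1/15 + 1/343) = √(0.0666667 + 0.0029155) = √0.0695822 = 0.263784
z = (z1 − z2)/SE = (0.594326 − (-0.284430)) / 0.263784 = 0.878756 / 0.263784 = 3.331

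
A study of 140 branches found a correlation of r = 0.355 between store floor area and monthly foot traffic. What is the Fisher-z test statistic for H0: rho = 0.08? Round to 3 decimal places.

3.406

z_r = atanh(0.355) = 0.371153,  z_0 = atanh(0.08) = 0.080171
SE = 1/√(n−3) = 1/√137 = 0.085436
z = (z_r − z_0)/SE = (0.371153 − 0.080171) / 0.085436 = 0.290982 / 0.085436 = 3.406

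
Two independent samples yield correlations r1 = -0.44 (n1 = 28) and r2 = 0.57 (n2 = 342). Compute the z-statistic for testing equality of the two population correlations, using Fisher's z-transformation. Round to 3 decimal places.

-5.403

z1 = atanh(-0.44) = -0.472231,  z2 = atanh(0.57) = 0.647523
SE = √(1/(n1−3) + 1/(n2−3)) = √(1/25 + 1/339) = √(0.0400000 + 0.0029499) = √0.0429499 = 0.207244
z = (z1 − z2)/SE = (-0.472231 − 0.647523) / 0.207244 = -1.119754 / 0.207244 = -5.403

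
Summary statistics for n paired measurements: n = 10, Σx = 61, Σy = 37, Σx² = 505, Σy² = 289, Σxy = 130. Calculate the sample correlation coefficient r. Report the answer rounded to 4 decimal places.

Numerator: nΣxy − (Σx)(Σy) = 10·130 − (61)(37) = -957
Denominator: √[(nΣx²−(Σx)²)(nΣy²−(Σy)²)]
  nΣx²−(Σx)² = 10·505 − 3721 = 1329;  nΣy²−(Σy)² = 10·289 − 1369 = 1521
  √(1329·1521) = √2021409 = 1421.7626
r = -957 / 1421.7626 = -0.6731

-0.6731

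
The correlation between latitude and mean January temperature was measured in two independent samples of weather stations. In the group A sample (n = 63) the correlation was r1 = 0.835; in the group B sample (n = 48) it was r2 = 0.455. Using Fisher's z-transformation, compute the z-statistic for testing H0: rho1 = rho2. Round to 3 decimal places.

3.618

z1 = atanh(0.835) = 1.204427,  z2 = atanh(0.455) = 0.490988
SE = √(1/(n1−3) + 1/(n2−3)) = √(1/60 + 1/45) = √(0.0166667 + 0.0222222) = √0.0388889 = 0.197203
z = (z1 − z2)/SE = (1.204427 − 0.490988) / 0.197203 = 0.713439 / 0.197203 = 3.618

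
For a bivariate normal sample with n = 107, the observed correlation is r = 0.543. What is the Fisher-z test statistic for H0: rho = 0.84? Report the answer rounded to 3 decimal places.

z_r = atanh(0.543) = 0.608400,  z_0 = atanh(0.84) = 1.221174
SE = 1/√(n−3) = 1/√104 = 0.098058
z = (z_r − z_0)/SE = (0.608400 − 1.221174) / 0.098058 = -0.612774 / 0.098058 = -6.249

-6.249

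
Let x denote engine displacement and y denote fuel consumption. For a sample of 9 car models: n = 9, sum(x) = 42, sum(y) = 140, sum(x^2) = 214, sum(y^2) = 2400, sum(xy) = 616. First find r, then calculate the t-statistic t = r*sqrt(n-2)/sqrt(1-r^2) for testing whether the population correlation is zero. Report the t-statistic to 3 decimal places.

S_xy = nΣxy − ΣxΣy = 9·616 − 42·140 = 5544 − 5880 = -336
S_xx = nΣx² − (Σx)² = 9·214 − 42² = 1926 − 1764 = 162
S_yy = nΣy² − (Σy)² = 9·2400 − 140² = 21600 − 19600 = 2000
r = S_xy / √(S_xx·S_yy) = -336 / √(162·2000) = -336 / √324000 = -336 / 569.2100 = -0.5903
t = r·√(n−2)/√(1−r²) = -0.5903·√7 / √(1−0.348454) = -1.561787 / 0.807184 = -1.935

-1.935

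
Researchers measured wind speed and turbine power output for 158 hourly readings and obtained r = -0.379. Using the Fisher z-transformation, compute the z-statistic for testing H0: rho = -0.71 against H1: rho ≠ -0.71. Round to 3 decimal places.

z_r = atanh(-0.379) = -0.398891,  z_0 = atanh(-0.71) = -0.887184
SE = 1/√(n−3) = 1/√155 = 0.080322
z = (z_r − z_0)/SE = (-0.398891 − (-0.887184)) / 0.080322 = 0.488293 / 0.080322 = 6.079

6.079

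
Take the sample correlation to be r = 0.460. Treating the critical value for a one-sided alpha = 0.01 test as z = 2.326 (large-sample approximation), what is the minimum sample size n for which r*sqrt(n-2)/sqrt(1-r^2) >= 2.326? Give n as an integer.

Need r·√(n−2)/√(1−r²) ≥ 2.326
√(n−2) ≥ 2.326·√(1−0.211600) / 0.460 = 2.326·0.887919 / 0.460 = 4.4898
n−2 ≥ 20.1583  ⇒  n ≥ 22.1583
Smallest integer n = 23

23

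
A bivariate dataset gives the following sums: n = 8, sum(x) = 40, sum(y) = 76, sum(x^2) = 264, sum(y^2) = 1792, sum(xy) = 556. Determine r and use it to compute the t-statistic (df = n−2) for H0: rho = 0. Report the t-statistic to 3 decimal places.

2.226

Numerator: nΣxy − (Σx)(Σy) = 8·556 − (40)(76) = 1408
Denominator: √[(nΣx²−(Σx)²)(nΣy²−(Σy)²)]
  nΣx²−(Σx)² = 8·264 − 1600 = 512;  nΣy²−(Σy)² = 8·1792 − 5776 = 8560
  √(512·8560) = √4382720 = 2093.4947
r = 1408 / 2093.4947 = 0.6726
t = r·√(n−2)/√(1−r²) = 0.6726·√6 / √(1−0.452391) = 1.647527 / 0.740006 = 2.226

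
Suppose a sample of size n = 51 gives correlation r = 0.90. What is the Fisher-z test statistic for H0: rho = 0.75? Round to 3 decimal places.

z_r = atanh(0.90) = 1.472219,  z_0 = atanh(0.75) = 0.972955
SE = 1/√(n−3) = 1/√48 = 0.144338
z = (z_r − z_0)/SE = (1.472219 − 0.972955) / 0.144338 = 0.499264 / 0.144338 = 3.459

3.459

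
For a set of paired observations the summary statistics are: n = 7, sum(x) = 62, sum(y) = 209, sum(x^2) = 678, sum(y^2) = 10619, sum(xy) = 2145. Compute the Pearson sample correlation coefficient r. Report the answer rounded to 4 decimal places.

Numerator: nΣxy − (Σx)(Σy) = 7·2145 − (62)(209) = 2057
Denominator: √[(nΣx²−(Σx)²)(nΣy²−(Σy)²)]
  nΣx²−(Σx)² = 7·678 − 3844 = 902;  nΣy²−(Σy)² = 7·10619 − 43681 = 30652
  √(902·30652) = √27648104 = 5258.1464
r = 2057 / 5258.1464 = 0.3912

0.3912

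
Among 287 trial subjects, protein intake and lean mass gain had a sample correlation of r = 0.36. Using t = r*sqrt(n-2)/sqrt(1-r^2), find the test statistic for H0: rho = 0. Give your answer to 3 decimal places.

6.514

t = r·√(n−2) / √(1−r²) with r = 0.36, n = 287
  = 0.36·√285 / √(1 − 0.1296)
  = 0.36·16.881943 / 0.932952
  = 6.077499 / 0.932952 = 6.514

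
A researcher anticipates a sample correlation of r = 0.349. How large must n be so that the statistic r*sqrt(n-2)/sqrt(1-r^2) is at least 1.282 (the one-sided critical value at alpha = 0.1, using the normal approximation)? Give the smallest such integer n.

Need r·√(n−2)/√(1−r²) ≥ 1.282
√(n−2) ≥ 1.282·√(1−0.121801) / 0.349 = 1.282·0.937123 / 0.349 = 3.4424
n−2 ≥ 11.8501  ⇒  n ≥ 13.8501
Smallest integer n = 14

14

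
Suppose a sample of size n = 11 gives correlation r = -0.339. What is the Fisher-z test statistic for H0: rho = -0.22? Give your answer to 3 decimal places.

-0.366

z_r = atanh(-0.339) = -0.352962,  z_0 = atanh(-0.22) = -0.223656
SE = 1/√(n−3) = 1/√8 = 0.353553
z = (z_r − z_0)/SE = (-0.352962 − (-0.223656)) / 0.353553 = -0.129306 / 0.353553 = -0.366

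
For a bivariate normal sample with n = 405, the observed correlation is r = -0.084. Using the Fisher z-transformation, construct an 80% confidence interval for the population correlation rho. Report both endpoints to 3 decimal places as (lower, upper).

z_r = atanh(-0.084) = -0.084198;  SE = 1/√(n−3) = 1/√402 = 0.049875
z-limits: -0.084198 ± 1.282·0.049875 = -0.084198 ± 0.063940 = [-0.148138, -0.020258]
ρ-limits: (tanh -0.148138, tanh -0.020258) = (-0.147, -0.020)

(-0.147, -0.020)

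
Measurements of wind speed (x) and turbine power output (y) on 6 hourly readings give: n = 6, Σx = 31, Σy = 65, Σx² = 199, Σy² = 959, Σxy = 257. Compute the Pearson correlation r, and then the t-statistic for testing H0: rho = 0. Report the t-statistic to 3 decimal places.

-2.599

Numerator: nΣxy − (Σx)(Σy) = 6·257 − (31)(65) = -473
Denominator: √[(nΣx²−(Σx)²)(nΣy²−(Σy)²)]
  nΣx²−(Σx)² = 6·199 − 961 = 233;  nΣy²−(Σy)² = 6·959 − 4225 = 1529
  √(233·1529) = √356257 = 596.8727
r = -473 / 596.8727 = -0.7925
t = r·√(n−2)/√(1−r²) = -0.7925·√4 / √(1−0.628056) = -1.585000 / 0.609872 = -2.599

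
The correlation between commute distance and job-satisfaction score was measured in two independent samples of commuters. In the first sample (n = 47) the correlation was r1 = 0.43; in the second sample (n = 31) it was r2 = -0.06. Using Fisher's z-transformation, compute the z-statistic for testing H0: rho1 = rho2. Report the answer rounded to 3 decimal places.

2.151

Fisher z-transforms: z1 = atanh(0.43) = 0.459897, z2 = atanh(-0.06) = -0.060072; difference d = 0.519969
Var(d) = 1/44 + 1/28 = 0.0227273 + 0.0357143 = 0.0584416
z = d/√Var(d) = 0.519969 / √0.0584416 = 0.519969 / 0.241747 = 2.151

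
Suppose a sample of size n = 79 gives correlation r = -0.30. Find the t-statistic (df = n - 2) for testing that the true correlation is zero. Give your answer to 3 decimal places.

t = r·√(n−2) / √(1−r²) with r = -0.30, n = 79
  = -0.30·√77 / √(1 − 0.0900)
  = -0.30·8.774964 / 0.953939
  = -2.632489 / 0.953939 = -2.760

-2.760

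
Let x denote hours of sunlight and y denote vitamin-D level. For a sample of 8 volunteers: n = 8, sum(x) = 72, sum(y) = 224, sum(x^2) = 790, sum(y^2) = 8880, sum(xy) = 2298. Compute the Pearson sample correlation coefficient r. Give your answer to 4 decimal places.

0.4634

S_xy = nΣxy − ΣxΣy = 8·2298 − 72·224 = 18384 − 16128 = 2256
S_xx = nΣx² − (Σx)² = 8·790 − 72² = 6320 − 5184 = 1136
S_yy = nΣy² − (Σy)² = 8·8880 − 224² = 71040 − 50176 = 20864
r = S_xy / √(S_xx·S_yy) = 2256 / √(1136·20864) = 2256 / √23701504 = 2256 / 4868.4190 = 0.4634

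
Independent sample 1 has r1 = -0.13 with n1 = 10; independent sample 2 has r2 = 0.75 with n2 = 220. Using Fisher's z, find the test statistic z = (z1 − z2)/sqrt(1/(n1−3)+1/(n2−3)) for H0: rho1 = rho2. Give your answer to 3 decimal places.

Fisher z-transforms: z1 = atanh(-0.13) = -0.130740, z2 = atanh(0.75) = 0.972955; difference d = -1.103695
Var(d) = 1/7 + 1/217 = 0.1428571 + 0.0046083 = 0.1474654
z = d/√Var(d) = -1.103695 / √0.1474654 = -1.103695 / 0.384012 = -2.874

-2.874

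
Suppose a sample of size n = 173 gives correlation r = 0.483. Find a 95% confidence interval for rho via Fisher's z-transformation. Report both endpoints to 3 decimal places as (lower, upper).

z_r = atanh(0.483) = 0.526890;  SE = 1/√(n−3) = 1/√170 = 0.076696
z-limits: 0.526890 ± 1.960·0.076696 = 0.526890 ± 0.150324 = [0.376566, 0.677214]
ρ-limits: (tanh 0.376566, tanh 0.677214) = (0.360, 0.590)

(0.360, 0.590)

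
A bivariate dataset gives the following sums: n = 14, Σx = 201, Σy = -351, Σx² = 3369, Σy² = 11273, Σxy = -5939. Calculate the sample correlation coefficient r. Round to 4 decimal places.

-0.8230

S_xy = nΣxy − ΣxΣy = 14·(-5939) − 201·(-351) = -83146 − (-70551) = -12595
S_xx = nΣx² − (Σx)² = 14·3369 − 201² = 47166 − 40401 = 6765
S_yy = nΣy² − (Σy)² = 14·11273 − (-351)² = 157822 − 123201 = 34621
r = S_xy / √(S_xx·S_yy) = -12595 / √(6765·34621) = -12595 / √234211065 = -12595 / 15303.9559 = -0.8230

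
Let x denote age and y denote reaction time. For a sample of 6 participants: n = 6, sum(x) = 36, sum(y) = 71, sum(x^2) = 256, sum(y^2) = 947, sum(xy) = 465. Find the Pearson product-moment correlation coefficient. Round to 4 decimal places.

0.5966

S_xy = nΣxy − ΣxΣy = 6·465 − 36·71 = 2790 − 2556 = 234
S_xx = nΣx² − (Σx)² = 6·256 − 36² = 1536 − 1296 = 240
S_yy = nΣy² − (Σy)² = 6·947 − 71² = 5682 − 5041 = 641
r = S_xy / √(S_xx·S_yy) = 234 / √(240·641) = 234 / √153840 = 234 / 392.2244 = 0.5966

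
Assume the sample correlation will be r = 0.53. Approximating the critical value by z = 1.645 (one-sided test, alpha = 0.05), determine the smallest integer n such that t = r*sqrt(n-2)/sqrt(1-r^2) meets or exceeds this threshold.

Need r·√(n−2)/√(1−r²) ≥ 1.645
√(n−2) ≥ 1.645·√(1−0.2809) / 0.53 = 1.645·0.847998 / 0.53 = 2.6320
n−2 ≥ 6.9274  ⇒  n ≥ 8.9274
Smallest integer n = 9

9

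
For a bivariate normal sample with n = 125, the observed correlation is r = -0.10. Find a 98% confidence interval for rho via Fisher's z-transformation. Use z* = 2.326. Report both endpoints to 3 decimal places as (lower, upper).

z_r = atanh(-0.10) = -0.100335;  SE = 1/√(n−3) = 1/√122 = 0.090536
z-limits: -0.100335 ± 2.326·0.090536 = -0.100335 ± 0.210587 = [-0.310922, 0.110252]
ρ-limits: (tanh -0.310922, tanh 0.110252) = (-0.301, 0.110)

(-0.301, 0.110)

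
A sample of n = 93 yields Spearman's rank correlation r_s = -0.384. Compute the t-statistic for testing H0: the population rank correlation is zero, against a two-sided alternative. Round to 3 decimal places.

t = r_s·√(n−2) / √(1−r_s²) with r_s = -0.384, n = 93
  = -0.384·√91 / √(1 − 0.147456)
  = -0.384·9.539392 / 0.923333
  = -3.663127 / 0.923333 = -3.967

-3.967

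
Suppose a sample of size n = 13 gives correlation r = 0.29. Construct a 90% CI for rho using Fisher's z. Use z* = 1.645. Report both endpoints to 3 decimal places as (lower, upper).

(-0.218, 0.674)

z_r = atanh(0.29) = 0.298566;  SE = 1/√(n−3) = 1/√10 = 0.316228
z-limits: 0.298566 ± 1.645·0.316228 = 0.298566 ± 0.520195 = [-0.221629, 0.818761]
ρ-limits: (tanh -0.221629, tanh 0.818761) = (-0.218, 0.674)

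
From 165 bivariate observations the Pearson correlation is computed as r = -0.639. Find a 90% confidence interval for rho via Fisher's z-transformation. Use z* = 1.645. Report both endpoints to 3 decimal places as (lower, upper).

Fisher z: z_r = atanh(r) = ½·ln((1+(-0.639))/(1−(-0.639))) = -0.756482
SE(z) = 1/√(n−3) = 1/√162 = 0.078567
90% ⇒ z* = 1.645; margin = 1.645·0.078567 = 0.129243
CI on z-scale: (-0.885725, -0.627239)
Back-transform: tanh(-0.885725) = -0.709276, tanh(-0.627239) = -0.556148

(-0.709, -0.556)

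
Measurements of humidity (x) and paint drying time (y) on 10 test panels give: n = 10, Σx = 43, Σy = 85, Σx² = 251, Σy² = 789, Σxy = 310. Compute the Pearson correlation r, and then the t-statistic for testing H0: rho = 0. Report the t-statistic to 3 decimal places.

-4.328

S_xy = nΣxy − ΣxΣy = 10·310 − 43·85 = 3100 − 3655 = -555
S_xx = nΣx² − (Σx)² = 10·251 − 43² = 2510 − 1849 = 661
S_yy = nΣy² − (Σy)² = 10·789 − 85² = 7890 − 7225 = 665
r = S_xy / √(S_xx·S_yy) = -555 / √(661·665) = -555 / √439565 = -555 / 662.9970 = -0.8371
t = r·√(n−2)/√(1−r²) = -0.8371·√8 / √(1−0.700736) = -2.367676 / 0.547050 = -4.328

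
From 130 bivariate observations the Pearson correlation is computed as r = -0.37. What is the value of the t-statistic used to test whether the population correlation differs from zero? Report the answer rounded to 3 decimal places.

t = r·√(n−2) / √(1−r²) with r = -0.37, n = 130
  = -0.37·√128 / √(1 − 0.1369)
  = -0.37·11.313708 / 0.929032
  = -4.186072 / 0.929032 = -4.506

-4.506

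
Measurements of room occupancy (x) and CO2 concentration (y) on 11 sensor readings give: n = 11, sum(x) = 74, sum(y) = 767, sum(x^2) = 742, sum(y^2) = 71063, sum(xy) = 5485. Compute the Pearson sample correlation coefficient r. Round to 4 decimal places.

S_xy = nΣxy − ΣxΣy = 11·5485 − 74·767 = 60335 − 56758 = 3577
S_xx = nΣx² − (Σx)² = 11·742 − 74² = 8162 − 5476 = 2686
S_yy = nΣy² − (Σy)² = 11·71063 − 767² = 781693 − 588289 = 193404
r = S_xy / √(S_xx·S_yy) = 3577 / √(2686·193404) = 3577 / √519483144 = 3577 / 22792.1729 = 0.1569

0.1569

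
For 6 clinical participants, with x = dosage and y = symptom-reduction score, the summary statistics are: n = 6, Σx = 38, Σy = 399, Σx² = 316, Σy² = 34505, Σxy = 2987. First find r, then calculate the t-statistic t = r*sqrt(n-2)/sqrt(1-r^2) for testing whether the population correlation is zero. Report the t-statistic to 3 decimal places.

S_xy = nΣxy − ΣxΣy = 6·2987 − 38·399 = 17922 − 15162 = 2760
S_xx = nΣx² − (Σx)² = 6·316 − 38² = 1896 − 1444 = 452
S_yy = nΣy² − (Σy)² = 6·34505 − 399² = 207030 − 159201 = 47829
r = S_xy / √(S_xx·S_yy) = 2760 / √(452·47829) = 2760 / √21618708 = 2760 / 4649.5922 = 0.5936
t = r·√(n−2)/√(1−r²) = 0.5936·√4 / √(1−0.352361) = 1.187200 / 0.804760 = 1.475

1.475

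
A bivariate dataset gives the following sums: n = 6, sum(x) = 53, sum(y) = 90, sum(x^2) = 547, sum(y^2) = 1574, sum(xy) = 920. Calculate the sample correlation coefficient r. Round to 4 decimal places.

S_xy = nΣxy − ΣxΣy = 6·920 − 53·90 = 5520 − 4770 = 750
S_xx = nΣx² − (Σx)² = 6·547 − 53² = 3282 − 2809 = 473
S_yy = nΣy² − (Σy)² = 6·1574 − 90² = 9444 − 8100 = 1344
r = S_xy / √(S_xx·S_yy) = 750 / √(473·1344) = 750 / √635712 = 750 / 797.3155 = 0.9407

0.9407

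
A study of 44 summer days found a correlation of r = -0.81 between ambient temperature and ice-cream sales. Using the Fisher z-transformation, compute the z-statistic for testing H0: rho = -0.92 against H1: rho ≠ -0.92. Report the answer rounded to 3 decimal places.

Fisher z: atanh(-0.81) = -1.127029, atanh(-0.92) = -1.589027
z = (z_r − z_0)·√(n−3) = (-1.127029 − (-1.589027))·√41 = 0.461998 · 6.403124 = 2.958

2.958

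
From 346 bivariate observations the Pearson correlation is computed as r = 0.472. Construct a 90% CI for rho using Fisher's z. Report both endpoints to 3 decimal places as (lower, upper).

(0.400, 0.538)

z_r = atanh(0.472) = 0.512641;  SE = 1/√(n−3) = 1/√343 = 0.053995
z-limits: 0.512641 ± 1.645·0.053995 = 0.512641 ± 0.088822 = [0.423819, 0.601463]
ρ-limits: (tanh 0.423819, tanh 0.601463) = (0.400, 0.538)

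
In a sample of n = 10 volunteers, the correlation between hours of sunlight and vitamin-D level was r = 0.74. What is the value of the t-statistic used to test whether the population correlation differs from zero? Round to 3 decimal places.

t = r·√(n−2) / √(1−r²) with r = 0.74, n = 10
  = 0.74·√8 / √(1 − 0.5476)
  = 0.74·2.828427 / 0.672607
  = 2.093036 / 0.672607 = 3.112

3.112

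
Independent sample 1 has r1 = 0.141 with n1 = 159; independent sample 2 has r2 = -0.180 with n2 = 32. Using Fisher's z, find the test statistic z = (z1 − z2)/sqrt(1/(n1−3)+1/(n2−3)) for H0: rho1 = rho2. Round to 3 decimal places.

1.602

z1 = atanh(0.141) = 0.141946,  z2 = atanh(-0.180) = -0.181983
SE = √(1/(n1−3) + 1/(n2−3)) = √(1/156 + 1/29) = √(0.0064103 + 0.0344828) = √0.0408931 = 0.202220
z = (z1 − z2)/SE = (0.141946 − (-0.181983)) / 0.202220 = 0.323929 / 0.202220 = 1.602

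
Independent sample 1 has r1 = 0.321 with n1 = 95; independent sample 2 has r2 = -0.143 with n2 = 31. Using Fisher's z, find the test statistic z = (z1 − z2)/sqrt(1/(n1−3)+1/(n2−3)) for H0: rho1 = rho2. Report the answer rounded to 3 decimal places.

2.209

z1 = atanh(0.321) = 0.332762,  z2 = atanh(-0.143) = -0.143987
SE = √(1/(n1−3) + 1/(n2−3)) = √(1/92 + 1/28) = √(0.0108696 + 0.0357143) = √0.0465839 = 0.215833
z = (z1 − z2)/SE = (0.332762 − (-0.143987)) / 0.215833 = 0.476749 / 0.215833 = 2.209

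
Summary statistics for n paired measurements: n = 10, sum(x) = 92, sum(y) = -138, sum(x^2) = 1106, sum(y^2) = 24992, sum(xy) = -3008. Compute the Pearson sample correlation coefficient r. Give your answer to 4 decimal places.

-0.7101

S_xy = nΣxy − ΣxΣy = 10·(-3008) − 92·(-138) = -30080 − (-12696) = -17384
S_xx = nΣx² − (Σx)² = 10·1106 − 92² = 11060 − 8464 = 2596
S_yy = nΣy² − (Σy)² = 10·24992 − (-138)² = 249920 − 19044 = 230876
r = S_xy / √(S_xx·S_yy) = -17384 / √(2596·230876) = -17384 / √599354096 = -17384 / 24481.7094 = -0.7101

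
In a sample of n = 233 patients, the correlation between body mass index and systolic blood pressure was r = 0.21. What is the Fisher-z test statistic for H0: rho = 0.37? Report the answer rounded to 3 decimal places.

Fisher z: atanh(0.21) = 0.213171, atanh(0.37) = 0.388423
z = (z_r − z_0)·√(n−3) = (0.213171 − 0.388423)·√230 = -0.175252 · 15.165751 = -2.658

-2.658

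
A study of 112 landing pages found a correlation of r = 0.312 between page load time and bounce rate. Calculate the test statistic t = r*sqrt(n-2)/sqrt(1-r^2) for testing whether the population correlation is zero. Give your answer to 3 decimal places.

t = r·√(n−2) / √(1−r²) with r = 0.312, n = 112
  = 0.312·√110 / √(1 − 0.097344)
  = 0.312·10.488088 / 0.950082
  = 3.272283 / 0.950082 = 3.444

3.444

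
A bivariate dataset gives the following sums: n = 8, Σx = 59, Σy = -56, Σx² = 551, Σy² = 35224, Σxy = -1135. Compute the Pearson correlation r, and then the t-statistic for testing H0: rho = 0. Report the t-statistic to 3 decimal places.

Numerator: nΣxy − (Σx)(Σy) = 8·(-1135) − (59)(-56) = -5776
Denominator: √[(nΣx²−(Σx)²)(nΣy²−(Σy)²)]
  nΣx²−(Σx)² = 8·551 − 3481 = 927;  nΣy²−(Σy)² = 8·35224 − 3136 = 278656
  √(927·278656) = √258314112 = 16072.1533
r = -5776 / 16072.1533 = -0.3594
t = r·√(n−2)/√(1−r²) = -0.3594·√6 / √(1−0.129168) = -0.880347 / 0.933184 = -0.943

-0.943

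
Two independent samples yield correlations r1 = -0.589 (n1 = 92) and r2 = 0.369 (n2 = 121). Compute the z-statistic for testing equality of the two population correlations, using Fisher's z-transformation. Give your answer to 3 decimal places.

-7.574

Fisher z-transforms: z1 = atanh(-0.589) = -0.676133, z2 = atanh(0.369) = 0.387265; difference d = -1.063398
Var(d) = 1/89 + 1/118 = 0.0112360 + 0.0084746 = 0.0197106
z = d/√Var(d) = -1.063398 / √0.0197106 = -1.063398 / 0.140394 = -7.574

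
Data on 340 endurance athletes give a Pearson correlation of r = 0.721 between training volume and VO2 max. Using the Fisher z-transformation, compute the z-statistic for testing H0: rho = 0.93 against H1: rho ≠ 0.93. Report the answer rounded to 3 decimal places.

-13.744

Fisher z: atanh(0.721) = 0.909725, atanh(0.93) = 1.658390
z = (z_r − z_0)·√(n−3) = (0.909725 − 1.658390)·√337 = -0.748665 · 18.357560 = -13.744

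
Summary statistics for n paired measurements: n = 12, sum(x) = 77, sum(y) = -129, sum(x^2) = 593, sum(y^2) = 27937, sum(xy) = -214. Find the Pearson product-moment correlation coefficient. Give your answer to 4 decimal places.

0.3787

S_xy = nΣxy − ΣxΣy = 12·(-214) − 77·(-129) = -2568 − (-9933) = 7365
S_xx = nΣx² − (Σx)² = 12·593 − 77² = 7116 − 5929 = 1187
S_yy = nΣy² − (Σy)² = 12·27937 − (-129)² = 335244 − 16641 = 318603
r = S_xy / √(S_xx·S_yy) = 7365 / √(1187·318603) = 7365 / √378181761 = 7365 / 19446.8959 = 0.3787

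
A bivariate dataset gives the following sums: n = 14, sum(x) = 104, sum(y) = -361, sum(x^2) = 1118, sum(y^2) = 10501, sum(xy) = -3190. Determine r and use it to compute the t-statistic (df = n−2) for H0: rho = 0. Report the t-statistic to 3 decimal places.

S_xy = nΣxy − ΣxΣy = 14·(-3190) − 104·(-361) = -44660 − (-37544) = -7116
S_xx = nΣx² − (Σx)² = 14·1118 − 104² = 15652 − 10816 = 4836
S_yy = nΣy² − (Σy)² = 14·10501 − (-361)² = 147014 − 130321 = 16693
r = S_xy / √(S_xx·S_yy) = -7116 / √(4836·16693) = -7116 / √80727348 = -7116 / 8984.8399 = -0.7920
t = r·√(n−2)/√(1−r²) = -0.7920·√12 / √(1−0.627264) = -2.743568 / 0.610521 = -4.494

-4.494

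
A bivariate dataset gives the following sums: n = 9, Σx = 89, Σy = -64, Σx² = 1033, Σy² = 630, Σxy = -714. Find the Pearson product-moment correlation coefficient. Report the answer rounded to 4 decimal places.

Numerator: nΣxy − (Σx)(Σy) = 9·(-714) − (89)(-64) = -730
Denominator: √[(nΣx²−(Σx)²)(nΣy²−(Σy)²)]
  nΣx²−(Σx)² = 9·1033 − 7921 = 1376;  nΣy²−(Σy)² = 9·630 − 4096 = 1574
  √(1376·1574) = √2165824 = 1471.6739
r = -730 / 1471.6739 = -0.4960

-0.4960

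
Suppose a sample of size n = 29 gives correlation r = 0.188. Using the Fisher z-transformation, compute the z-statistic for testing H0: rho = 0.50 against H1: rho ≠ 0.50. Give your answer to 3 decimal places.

-1.831

z_r = atanh(0.188) = 0.190263,  z_0 = atanh(0.50) = 0.549306
SE = 1/√(n−3) = 1/√26 = 0.196116
z = (z_r − z_0)/SE = (0.190263 − 0.549306) / 0.196116 = -0.359043 / 0.196116 = -1.831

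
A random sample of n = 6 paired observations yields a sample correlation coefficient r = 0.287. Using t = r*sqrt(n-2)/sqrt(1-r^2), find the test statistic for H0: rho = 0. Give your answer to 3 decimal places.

0.599

1 − r² = 1 − 0.082369 = 0.917631;  √(1−r²) = 0.957931
√(n−2) = √4 = 2.000000
t = r·√(n−2)/√(1−r²) = 0.287 · 2.000000 / 0.957931 = 0.599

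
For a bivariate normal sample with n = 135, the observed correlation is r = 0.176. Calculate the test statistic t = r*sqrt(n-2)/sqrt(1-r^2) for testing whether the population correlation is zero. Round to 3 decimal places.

t = r·√(n−2) / √(1−r²) with r = 0.176, n = 135
  = 0.176·√133 / √(1 − 0.030976)
  = 0.176·11.532563 / 0.984390
  = 2.029731 / 0.984390 = 2.062

2.062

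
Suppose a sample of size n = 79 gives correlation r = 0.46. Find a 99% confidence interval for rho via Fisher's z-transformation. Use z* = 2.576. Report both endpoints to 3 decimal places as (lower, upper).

(0.199, 0.660)

Fisher z: z_r = atanh(r) = ½·ln((1+0.46)/(1−0.46)) = 0.497311
SE(z) = 1/√(n−3) = 1/√76 = 0.114708
99% ⇒ z* = 2.576; margin = 2.576·0.114708 = 0.295488
CI on z-scale: (0.201823, 0.792799)
Back-transform: tanh(0.201823) = 0.199127, tanh(0.792799) = 0.659992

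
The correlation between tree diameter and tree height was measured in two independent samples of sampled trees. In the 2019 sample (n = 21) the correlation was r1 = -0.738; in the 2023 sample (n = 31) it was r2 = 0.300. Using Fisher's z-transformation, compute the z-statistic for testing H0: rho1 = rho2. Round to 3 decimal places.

-4.156

Fisher z-transforms: z1 = atanh(-0.738) = -0.946073, z2 = atanh(0.300) = 0.309520; difference d = -1.255593
Var(d) = 1/18 + 1/28 = 0.0555556 + 0.0357143 = 0.0912699
z = d/√Var(d) = -1.255593 / √0.0912699 = -1.255593 / 0.302109 = -4.156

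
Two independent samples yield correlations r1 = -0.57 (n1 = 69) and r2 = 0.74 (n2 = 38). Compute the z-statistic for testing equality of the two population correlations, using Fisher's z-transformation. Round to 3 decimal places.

-7.642

Fisher z-transforms: z1 = atanh(-0.57) = -0.647523, z2 = atanh(0.74) = 0.950479; difference d = -1.598002
Var(d) = 1/66 + 1/35 = 0.0151515 + 0.0285714 = 0.0437229
z = d/√Var(d) = -1.598002 / √0.0437229 = -1.598002 / 0.209100 = -7.642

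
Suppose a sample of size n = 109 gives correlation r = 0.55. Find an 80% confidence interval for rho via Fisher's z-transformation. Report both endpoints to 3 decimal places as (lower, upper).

Fisher z: z_r = atanh(r) = ½·ln((1+0.55)/(1−0.55)) = 0.618381
SE(z) = 1/√(n−3) = 1/√106 = 0.097129
80% ⇒ z* = 1.282; margin = 1.282·0.097129 = 0.124519
CI on z-scale: (0.493862, 0.742900)
Back-transform: tanh(0.493862) = 0.457276, tanh(0.742900) = 0.630894

(0.457, 0.631)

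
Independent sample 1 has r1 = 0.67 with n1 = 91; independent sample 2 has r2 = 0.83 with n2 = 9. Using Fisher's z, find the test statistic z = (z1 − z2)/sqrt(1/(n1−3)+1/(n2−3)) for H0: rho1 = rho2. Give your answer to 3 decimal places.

z1 = atanh(0.67) = 0.810743,  z2 = atanh(0.83) = 1.188136
SE = √(1/(n1−3) + 1/(n2−3)) = √(1/88 + 1/6) = √(0.0113636 + 0.1666667) = √0.1780303 = 0.421936
z = (z1 − z2)/SE = (0.810743 − 1.188136) / 0.421936 = -0.377393 / 0.421936 = -0.894

-0.894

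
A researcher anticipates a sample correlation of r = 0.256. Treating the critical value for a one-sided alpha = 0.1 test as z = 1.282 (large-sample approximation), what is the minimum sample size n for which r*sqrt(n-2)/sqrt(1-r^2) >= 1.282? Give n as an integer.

26

r√(n−2)/√(1−r²) ≥ 1.282  ⇔  n−2 ≥ (1.282)²·(1−r²)/r²
(1−r²)/r² = (1−0.065536)/0.065536 = 14.2588
n ≥ 2 + 1.643524·14.2588 = 2 + 23.4347 = 25.4347
⌈25.4347⌉ = 26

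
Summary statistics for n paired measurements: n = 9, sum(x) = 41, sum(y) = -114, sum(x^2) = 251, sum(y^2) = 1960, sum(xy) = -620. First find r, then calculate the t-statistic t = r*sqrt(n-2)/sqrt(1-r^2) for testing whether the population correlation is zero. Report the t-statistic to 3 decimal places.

-1.756

S_xy = nΣxy − ΣxΣy = 9·(-620) − 41·(-114) = -5580 − (-4674) = -906
S_xx = nΣx² − (Σx)² = 9·251 − 41² = 2259 − 1681 = 578
S_yy = nΣy² − (Σy)² = 9·1960 − (-114)² = 17640 − 12996 = 4644
r = S_xy / √(S_xx·S_yy) = -906 / √(578·4644) = -906 / √2684232 = -906 / 1638.3626 = -0.5530
t = r·√(n−2)/√(1−r²) = -0.5530·√7 / √(1−0.305809) = -1.463100 / 0.833181 = -1.756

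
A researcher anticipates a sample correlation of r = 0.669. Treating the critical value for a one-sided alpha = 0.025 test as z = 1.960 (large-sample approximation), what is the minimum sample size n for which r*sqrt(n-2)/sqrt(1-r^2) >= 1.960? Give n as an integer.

7

r√(n−2)/√(1−r²) ≥ 1.960  ⇔  n−2 ≥ (1.960)²·(1−r²)/r²
(1−r²)/r² = (1−0.447561)/0.447561 = 1.2343
n ≥ 2 + 3.8416·1.2343 = 2 + 4.7417 = 6.7417
⌈6.7417⌉ = 7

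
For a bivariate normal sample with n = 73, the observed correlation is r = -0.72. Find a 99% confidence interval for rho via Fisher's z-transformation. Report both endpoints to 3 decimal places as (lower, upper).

(-0.838, -0.537)

z_r = atanh(-0.72) = -0.907645;  SE = 1/√(n−3) = 1/√70 = 0.119523
z-limits: -0.907645 ± 2.576·0.119523 = -0.907645 ± 0.307891 = [-1.215536, -0.599754]
ρ-limits: (tanh -1.215536, tanh -0.599754) = (-0.838, -0.537)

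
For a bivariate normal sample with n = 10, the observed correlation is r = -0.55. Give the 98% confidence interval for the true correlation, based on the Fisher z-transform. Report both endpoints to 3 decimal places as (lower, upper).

Fisher z: z_r = atanh(r) = ½·ln((1+(-0.55))/(1−(-0.55))) = -0.618381
SE(z) = 1/√(n−3) = 1/√7 = 0.377964
98% ⇒ z* = 2.326; margin = 2.326·0.377964 = 0.879144
CI on z-scale: (-1.497525, 0.260763)
Back-transform: tanh(-1.497525) = -0.904700, tanh(0.260763) = 0.255009

(-0.905, 0.255)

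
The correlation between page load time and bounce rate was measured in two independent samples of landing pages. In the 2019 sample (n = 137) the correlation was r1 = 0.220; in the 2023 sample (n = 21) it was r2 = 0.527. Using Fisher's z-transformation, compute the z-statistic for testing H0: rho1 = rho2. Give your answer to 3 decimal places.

z1 = atanh(0.220) = 0.223656,  z2 = atanh(0.527) = 0.585982
SE = √(1/(n1−3) + 1/(n2−3)) = √(1/134 + 1/18) = √(0.0074627 + 0.0555556) = √0.0630183 = 0.251034
z = (z1 − z2)/SE = (0.223656 − 0.585982) / 0.251034 = -0.362326 / 0.251034 = -1.443

-1.443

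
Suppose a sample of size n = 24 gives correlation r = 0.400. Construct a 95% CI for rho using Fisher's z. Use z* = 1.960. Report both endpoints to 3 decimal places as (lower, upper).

z_r = atanh(0.400) = 0.423649;  SE = 1/√(n−3) = 1/√21 = 0.218218
z-limits: 0.423649 ± 1.960·0.218218 = 0.423649 ± 0.427707 = [-0.004058, 0.851356]
ρ-limits: (tanh -0.004058, tanh 0.851356) = (-0.004, 0.692)

(-0.004, 0.692)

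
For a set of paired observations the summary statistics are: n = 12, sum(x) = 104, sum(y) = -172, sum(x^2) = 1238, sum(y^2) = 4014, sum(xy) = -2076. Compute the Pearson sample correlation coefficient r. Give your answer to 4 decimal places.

Numerator: nΣxy − (Σx)(Σy) = 12·(-2076) − (104)(-172) = -7024
Denominator: √[(nΣx²−(Σx)²)(nΣy²−(Σy)²)]
  nΣx²−(Σx)² = 12·1238 − 10816 = 4040;  nΣy²−(Σy)² = 12·4014 − 29584 = 18584
  √(4040·18584) = √75079360 = 8664.8347
r = -7024 / 8664.8347 = -0.8106

-0.8106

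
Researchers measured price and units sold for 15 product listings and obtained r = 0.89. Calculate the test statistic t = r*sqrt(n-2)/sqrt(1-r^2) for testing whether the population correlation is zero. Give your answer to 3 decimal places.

7.038

t = r·√(n−2) / √(1−r²) with r = 0.89, n = 15
  = 0.89·√13 / √(1 − 0.7921)
  = 0.89·3.605551 / 0.455961
  = 3.208940 / 0.455961 = 7.038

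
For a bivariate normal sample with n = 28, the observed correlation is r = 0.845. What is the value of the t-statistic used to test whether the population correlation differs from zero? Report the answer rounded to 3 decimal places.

8.057

1 − r² = 1 − 0.714025 = 0.285975;  √(1−r²) = 0.534766
√(n−2) = √26 = 5.099020
t = r·√(n−2)/√(1−r²) = 0.845 · 5.099020 / 0.534766 = 8.057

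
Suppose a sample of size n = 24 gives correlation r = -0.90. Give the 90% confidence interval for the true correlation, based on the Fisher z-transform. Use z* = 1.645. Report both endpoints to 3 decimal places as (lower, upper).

Fisher z: z_r = atanh(r) = ½·ln((1+(-0.90))/(1−(-0.90))) = -1.472219
SE(z) = 1/√(n−3) = 1/√21 = 0.218218
90% ⇒ z* = 1.645; margin = 1.645·0.218218 = 0.358969
CI on z-scale: (-1.831188, -1.113250)
Back-transform: tanh(-1.831188) = -0.949942, tanh(-1.113250) = -0.805208

(-0.950, -0.805)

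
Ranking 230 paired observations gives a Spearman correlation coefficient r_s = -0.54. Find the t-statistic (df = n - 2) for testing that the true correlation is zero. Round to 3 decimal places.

t = r_s·√(n−2) / √(1−r_s²) with r_s = -0.54, n = 230
  = -0.54·√228 / √(1 − 0.2916)
  = -0.54·15.099669 / 0.841665
  = -8.153821 / 0.841665 = -9.688

-9.688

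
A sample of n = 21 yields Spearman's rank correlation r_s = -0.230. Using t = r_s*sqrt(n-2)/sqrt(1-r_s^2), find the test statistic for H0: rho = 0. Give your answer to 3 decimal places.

t = r_s·√(n−2) / √(1−r_s²) with r_s = -0.230, n = 21
  = -0.230·√19 / √(1 − 0.052900)
  = -0.230·4.358899 / 0.973191
  = -1.002547 / 0.973191 = -1.030

-1.030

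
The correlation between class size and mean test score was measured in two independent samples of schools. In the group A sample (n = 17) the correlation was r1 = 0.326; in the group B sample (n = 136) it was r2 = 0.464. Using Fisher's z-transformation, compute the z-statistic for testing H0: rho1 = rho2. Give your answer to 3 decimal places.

-0.584

Fisher z-transforms: z1 = atanh(0.326) = 0.338346, z2 = atanh(0.464) = 0.502397; difference d = -0.164051
Var(d) = 1/14 + 1/133 = 0.0714286 + 0.0075188 = 0.0789474
z = d/√Var(d) = -0.164051 / √0.0789474 = -0.164051 / 0.280976 = -0.584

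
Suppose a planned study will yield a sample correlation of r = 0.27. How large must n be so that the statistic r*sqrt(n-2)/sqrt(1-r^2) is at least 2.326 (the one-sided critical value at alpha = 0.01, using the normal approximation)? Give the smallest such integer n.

Need r·√(n−2)/√(1−r²) ≥ 2.326
√(n−2) ≥ 2.326·√(1−0.0729) / 0.27 = 2.326·0.962860 / 0.27 = 8.2949
n−2 ≥ 68.8054  ⇒  n ≥ 70.8054
Smallest integer n = 71

71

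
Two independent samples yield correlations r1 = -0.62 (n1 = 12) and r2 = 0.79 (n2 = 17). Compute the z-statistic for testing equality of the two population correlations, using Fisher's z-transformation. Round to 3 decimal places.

Fisher z-transforms: z1 = atanh(-0.62) = -0.725005, z2 = atanh(0.79) = 1.071432; difference d = -1.796437
Var(d) = 1/9 + 1/14 = 0.1111111 + 0.0714286 = 0.1825397
z = d/√Var(d) = -1.796437 / √0.1825397 = -1.796437 / 0.427247 = -4.205

-4.205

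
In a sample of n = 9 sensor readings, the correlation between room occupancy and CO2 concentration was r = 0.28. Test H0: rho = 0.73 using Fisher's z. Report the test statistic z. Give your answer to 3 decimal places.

z_r = atanh(0.28) = 0.287682,  z_0 = atanh(0.73) = 0.928727
SE = 1/√(n−3) = 1/√6 = 0.408248
z = (z_r − z_0)/SE = (0.287682 − 0.928727) / 0.408248 = -0.641045 / 0.408248 = -1.570

-1.570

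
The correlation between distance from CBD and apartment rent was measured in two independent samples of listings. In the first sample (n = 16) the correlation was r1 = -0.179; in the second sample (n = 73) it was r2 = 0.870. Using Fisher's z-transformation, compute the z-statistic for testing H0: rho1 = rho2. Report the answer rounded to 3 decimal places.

-5.013

z1 = atanh(-0.179) = -0.180949,  z2 = atanh(0.870) = 1.333080
SE = √(1/(n1−3) + 1/(n2−3)) = √(1/13 + 1/70) = √(0.0769231 + 0.0142857) = √0.0912088 = 0.302008
z = (z1 − z2)/SE = (-0.180949 − 1.333080) / 0.302008 = -1.514029 / 0.302008 = -5.013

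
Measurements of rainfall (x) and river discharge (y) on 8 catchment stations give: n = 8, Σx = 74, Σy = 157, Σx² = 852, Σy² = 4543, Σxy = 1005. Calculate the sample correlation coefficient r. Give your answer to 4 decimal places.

-0.9038

S_xy = nΣxy − ΣxΣy = 8·1005 − 74·157 = 8040 − 11618 = -3578
S_xx = nΣx² − (Σx)² = 8·852 − 74² = 6816 − 5476 = 1340
S_yy = nΣy² − (Σy)² = 8·4543 − 157² = 36344 − 24649 = 11695
r = S_xy / √(S_xx·S_yy) = -3578 / √(1340·11695) = -3578 / √15671300 = -3578 / 3958.6993 = -0.9038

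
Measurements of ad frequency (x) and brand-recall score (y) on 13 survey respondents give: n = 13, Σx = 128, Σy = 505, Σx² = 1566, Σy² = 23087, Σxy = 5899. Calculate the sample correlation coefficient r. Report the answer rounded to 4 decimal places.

S_xy = nΣxy − ΣxΣy = 13·5899 − 128·505 = 76687 − 64640 = 12047
S_xx = nΣx² − (Σx)² = 13·1566 − 128² = 20358 − 16384 = 3974
S_yy = nΣy² − (Σy)² = 13·23087 − 505² = 300131 − 255025 = 45106
r = S_xy / √(S_xx·S_yy) = 12047 / √(3974·45106) = 12047 / √179251244 = 12047 / 13388.4743 = 0.8998

0.8998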